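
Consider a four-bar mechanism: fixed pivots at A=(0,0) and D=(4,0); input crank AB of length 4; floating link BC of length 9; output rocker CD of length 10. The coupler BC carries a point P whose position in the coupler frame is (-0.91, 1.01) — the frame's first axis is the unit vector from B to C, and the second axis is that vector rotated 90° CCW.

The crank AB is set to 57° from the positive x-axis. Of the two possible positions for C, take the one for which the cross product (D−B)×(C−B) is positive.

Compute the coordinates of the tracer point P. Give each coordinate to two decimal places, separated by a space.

A=(0,0), D=(4.00,0)
B = A + 4.00·(cos57°, sin57°) = (2.1786, 3.3547)
|BD| = 3.8173
circle(B,9.00) ∩ circle(D,10.00): a=-0.5801, h=8.9813
  candidates: C₊=(9.7947,8.1499) cross=34.284; C₋=(-5.9911,-0.4211) cross=-34.284
  mode + wants cross > 0 → take C=(9.7947,8.1499) (cross=34.284)
ex = (C−B)/|BC| = (0.8462,0.5328); ey = (-0.5328,0.8462)
P = B + -0.91·ex + 1.01·ey = (0.8703,3.7245)

0.87 3.72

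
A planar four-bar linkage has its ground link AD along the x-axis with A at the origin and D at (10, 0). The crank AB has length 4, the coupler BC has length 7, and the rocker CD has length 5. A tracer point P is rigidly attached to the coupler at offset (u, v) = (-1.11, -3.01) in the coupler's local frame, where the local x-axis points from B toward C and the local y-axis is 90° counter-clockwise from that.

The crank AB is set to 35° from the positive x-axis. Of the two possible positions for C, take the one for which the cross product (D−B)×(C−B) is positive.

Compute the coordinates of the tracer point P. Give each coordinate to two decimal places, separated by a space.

A=(0,0), D=(10.00,0)
B = A + 4.00·(cos35°, sin35°) = (3.2766, 2.2943)
|BD| = 7.1041
circle(B,7.00) ∩ circle(D,5.00): a=5.2412, h=4.6400
  candidates: C₊=(9.7355,4.9930) cross=32.963; C₋=(6.7384,-3.7898) cross=-32.963
  mode + wants cross > 0 → take C=(9.7355,4.9930) (cross=32.963)
ex = (C−B)/|BC| = (0.9227,0.3855); ey = (-0.3855,0.9227)
P = B + -1.11·ex + -3.01·ey = (3.4129,-0.9109)

3.41 -0.91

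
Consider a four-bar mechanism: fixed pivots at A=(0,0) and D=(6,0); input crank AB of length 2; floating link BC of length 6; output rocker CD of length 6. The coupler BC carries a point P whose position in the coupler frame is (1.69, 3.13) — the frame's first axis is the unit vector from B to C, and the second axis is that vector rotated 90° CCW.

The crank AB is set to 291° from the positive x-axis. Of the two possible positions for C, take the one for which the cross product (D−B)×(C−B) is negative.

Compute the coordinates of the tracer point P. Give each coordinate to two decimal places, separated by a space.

4.08 -0.71

A=(0,0), D=(6.00,0)
B = A + 2.00·(cos291°, sin291°) = (0.7167, -1.8672)
|BD| = 5.6035
circle(B,6.00) ∩ circle(D,6.00): a=2.8017, h=5.3057
  candidates: C₊=(1.5904,4.0689) cross=29.730; C₋=(5.1263,-5.9360) cross=-29.730
  mode - wants cross < 0 → take C=(5.1263,-5.9360) (cross=-29.730)
ex = (C−B)/|BC| = (0.7349,-0.6781); ey = (0.6781,0.7349)
P = B + 1.69·ex + 3.13·ey = (4.0814,-0.7129)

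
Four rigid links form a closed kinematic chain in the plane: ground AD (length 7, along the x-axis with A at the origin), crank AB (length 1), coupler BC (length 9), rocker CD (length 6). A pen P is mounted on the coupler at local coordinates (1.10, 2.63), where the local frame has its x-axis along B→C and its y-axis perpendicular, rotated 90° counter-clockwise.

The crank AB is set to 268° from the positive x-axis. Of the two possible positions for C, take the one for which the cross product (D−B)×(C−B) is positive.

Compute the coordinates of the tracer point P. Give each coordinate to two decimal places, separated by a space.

A=(0,0), D=(7.00,0)
B = A + 1.00·(cos268°, sin268°) = (-0.0349, -0.9994)
|BD| = 7.1055
circle(B,9.00) ∩ circle(D,6.00): a=6.7193, h=5.9876
  candidates: C₊=(5.7755,5.8737) cross=42.545; C₋=(7.4598,-5.9824) cross=-42.545
  mode + wants cross > 0 → take C=(5.7755,5.8737) (cross=42.545)
ex = (C−B)/|BC| = (0.6456,0.7637); ey = (-0.7637,0.6456)
P = B + 1.10·ex + 2.63·ey = (-1.3332,1.5386)

-1.33 1.54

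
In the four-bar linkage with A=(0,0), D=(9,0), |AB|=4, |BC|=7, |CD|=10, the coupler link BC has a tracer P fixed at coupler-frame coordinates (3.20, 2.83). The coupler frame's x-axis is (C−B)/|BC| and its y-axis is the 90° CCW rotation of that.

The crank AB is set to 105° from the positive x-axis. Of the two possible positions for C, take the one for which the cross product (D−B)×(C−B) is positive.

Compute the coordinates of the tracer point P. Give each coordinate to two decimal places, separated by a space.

A=(0,0), D=(9.00,0)
B = A + 4.00·(cos105°, sin105°) = (-1.0353, 3.8637)
|BD| = 10.7534
circle(B,7.00) ∩ circle(D,10.00): a=3.0053, h=6.3220
  candidates: C₊=(4.0409,8.6837) cross=67.983; C₋=(-0.5021,-3.1160) cross=-67.983
  mode + wants cross > 0 → take C=(4.0409,8.6837) (cross=67.983)
ex = (C−B)/|BC| = (0.7252,0.6886); ey = (-0.6886,0.7252)
P = B + 3.20·ex + 2.83·ey = (-0.6634,8.1194)

-0.66 8.12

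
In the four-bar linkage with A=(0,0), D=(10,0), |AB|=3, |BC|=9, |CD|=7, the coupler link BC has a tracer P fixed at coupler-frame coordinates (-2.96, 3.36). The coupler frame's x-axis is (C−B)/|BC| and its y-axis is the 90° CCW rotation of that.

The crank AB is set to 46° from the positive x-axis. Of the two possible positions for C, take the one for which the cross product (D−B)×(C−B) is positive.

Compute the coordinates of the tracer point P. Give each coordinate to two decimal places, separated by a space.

A=(0,0), D=(10.00,0)
B = A + 3.00·(cos46°, sin46°) = (2.0840, 2.1580)
|BD| = 8.2049
circle(B,9.00) ∩ circle(D,7.00): a=6.0525, h=6.6609
  candidates: C₊=(9.6753,6.9925) cross=54.652; C₋=(6.1715,-5.8602) cross=-54.652
  mode + wants cross > 0 → take C=(9.6753,6.9925) (cross=54.652)
ex = (C−B)/|BC| = (0.8435,0.5372); ey = (-0.5372,0.8435)
P = B + -2.96·ex + 3.36·ey = (-2.2176,3.4021)

-2.22 3.40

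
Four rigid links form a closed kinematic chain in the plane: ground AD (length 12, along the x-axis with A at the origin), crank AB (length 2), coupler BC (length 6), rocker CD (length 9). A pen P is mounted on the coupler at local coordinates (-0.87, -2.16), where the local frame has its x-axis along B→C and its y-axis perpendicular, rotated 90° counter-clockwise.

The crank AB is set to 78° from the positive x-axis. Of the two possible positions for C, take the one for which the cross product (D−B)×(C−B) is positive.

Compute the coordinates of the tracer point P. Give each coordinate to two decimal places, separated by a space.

1.10 -0.27

A=(0,0), D=(12.00,0)
B = A + 2.00·(cos78°, sin78°) = (0.4158, 1.9563)
|BD| = 11.7482
circle(B,6.00) ∩ circle(D,9.00): a=3.9589, h=4.5085
  candidates: C₊=(5.0702,5.7427) cross=52.967; C₋=(3.5687,-3.1485) cross=-52.967
  mode + wants cross > 0 → take C=(5.0702,5.7427) (cross=52.967)
ex = (C−B)/|BC| = (0.7757,0.6311); ey = (-0.6311,0.7757)
P = B + -0.87·ex + -2.16·ey = (1.1040,-0.2683)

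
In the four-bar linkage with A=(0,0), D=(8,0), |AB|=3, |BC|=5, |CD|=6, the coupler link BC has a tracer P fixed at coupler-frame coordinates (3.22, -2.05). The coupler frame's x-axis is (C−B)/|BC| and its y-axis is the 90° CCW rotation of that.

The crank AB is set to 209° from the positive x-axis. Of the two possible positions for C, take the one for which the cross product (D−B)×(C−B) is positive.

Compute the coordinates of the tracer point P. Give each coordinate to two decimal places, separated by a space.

A=(0,0), D=(8.00,0)
B = A + 3.00·(cos209°, sin209°) = (-2.6239, -1.4544)
|BD| = 10.7230
circle(B,5.00) ∩ circle(D,6.00): a=4.8486, h=1.2213
  candidates: C₊=(2.0142,0.4132) cross=13.096; C₋=(2.3455,-2.0068) cross=-13.096
  mode + wants cross > 0 → take C=(2.0142,0.4132) (cross=13.096)
ex = (C−B)/|BC| = (0.9276,0.3735); ey = (-0.3735,0.9276)
P = B + 3.22·ex + -2.05·ey = (1.1288,-2.1533)

1.13 -2.15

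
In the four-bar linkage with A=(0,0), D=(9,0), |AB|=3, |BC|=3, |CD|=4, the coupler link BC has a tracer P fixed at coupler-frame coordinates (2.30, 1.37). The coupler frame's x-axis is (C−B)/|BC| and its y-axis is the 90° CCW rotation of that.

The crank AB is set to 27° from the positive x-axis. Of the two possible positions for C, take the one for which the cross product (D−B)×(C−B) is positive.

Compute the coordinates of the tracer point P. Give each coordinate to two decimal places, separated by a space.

A=(0,0), D=(9.00,0)
B = A + 3.00·(cos27°, sin27°) = (2.6730, 1.3620)
|BD| = 6.4719
circle(B,3.00) ∩ circle(D,4.00): a=2.6952, h=1.3176
  candidates: C₊=(5.5851,2.0829) cross=8.528; C₋=(5.0305,-0.4933) cross=-8.528
  mode + wants cross > 0 → take C=(5.5851,2.0829) (cross=8.528)
ex = (C−B)/|BC| = (0.9707,0.2403); ey = (-0.2403,0.9707)
P = B + 2.30·ex + 1.37·ey = (4.5764,3.2445)

4.58 3.24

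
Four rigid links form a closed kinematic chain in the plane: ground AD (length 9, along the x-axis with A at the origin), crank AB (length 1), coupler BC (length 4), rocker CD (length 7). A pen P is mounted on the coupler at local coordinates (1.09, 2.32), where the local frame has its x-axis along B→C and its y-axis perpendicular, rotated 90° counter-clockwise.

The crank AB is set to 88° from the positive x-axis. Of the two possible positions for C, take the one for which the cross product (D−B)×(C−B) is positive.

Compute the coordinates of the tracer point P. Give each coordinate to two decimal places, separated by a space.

-0.69 3.46

A=(0,0), D=(9.00,0)
B = A + 1.00·(cos88°, sin88°) = (0.0349, 0.9994)
|BD| = 9.0206
circle(B,4.00) ∩ circle(D,7.00): a=2.6812, h=2.9684
  candidates: C₊=(3.0284,3.6525) cross=26.777; C₋=(2.3707,-2.2478) cross=-26.777
  mode + wants cross > 0 → take C=(3.0284,3.6525) (cross=26.777)
ex = (C−B)/|BC| = (0.7484,0.6633); ey = (-0.6633,0.7484)
P = B + 1.09·ex + 2.32·ey = (-0.6881,3.4586)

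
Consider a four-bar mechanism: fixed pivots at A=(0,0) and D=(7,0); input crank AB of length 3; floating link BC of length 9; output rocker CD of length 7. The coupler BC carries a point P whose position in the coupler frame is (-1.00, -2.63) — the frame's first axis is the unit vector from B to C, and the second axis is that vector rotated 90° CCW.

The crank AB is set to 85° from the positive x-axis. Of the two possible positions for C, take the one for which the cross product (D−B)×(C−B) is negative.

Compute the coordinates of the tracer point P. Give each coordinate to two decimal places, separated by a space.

-2.54 3.19

A=(0,0), D=(7.00,0)
B = A + 3.00·(cos85°, sin85°) = (0.2615, 2.9886)
|BD| = 7.3715
circle(B,9.00) ∩ circle(D,7.00): a=5.8563, h=6.8340
  candidates: C₊=(8.3855,6.8615) cross=50.377; C₋=(2.8442,-5.6329) cross=-50.377
  mode - wants cross < 0 → take C=(2.8442,-5.6329) (cross=-50.377)
ex = (C−B)/|BC| = (0.2870,-0.9579); ey = (0.9579,0.2870)
P = B + -1.00·ex + -2.63·ey = (-2.5449,3.1918)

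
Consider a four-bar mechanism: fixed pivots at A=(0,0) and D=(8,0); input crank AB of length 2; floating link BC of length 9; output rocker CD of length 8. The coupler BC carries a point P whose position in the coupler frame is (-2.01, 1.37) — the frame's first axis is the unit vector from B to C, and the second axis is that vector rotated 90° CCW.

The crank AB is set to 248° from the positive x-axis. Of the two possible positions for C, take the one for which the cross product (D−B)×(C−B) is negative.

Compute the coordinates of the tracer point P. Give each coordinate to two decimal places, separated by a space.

A=(0,0), D=(8.00,0)
B = A + 2.00·(cos248°, sin248°) = (-0.7492, -1.8544)
|BD| = 8.9436
circle(B,9.00) ∩ circle(D,8.00): a=5.4222, h=7.1833
  candidates: C₊=(3.0658,6.2971) cross=64.244; C₋=(6.0445,-7.7573) cross=-64.244
  mode - wants cross < 0 → take C=(6.0445,-7.7573) (cross=-64.244)
ex = (C−B)/|BC| = (0.7549,-0.6559); ey = (0.6559,0.7549)
P = B + -2.01·ex + 1.37·ey = (-1.3679,0.4981)

-1.37 0.50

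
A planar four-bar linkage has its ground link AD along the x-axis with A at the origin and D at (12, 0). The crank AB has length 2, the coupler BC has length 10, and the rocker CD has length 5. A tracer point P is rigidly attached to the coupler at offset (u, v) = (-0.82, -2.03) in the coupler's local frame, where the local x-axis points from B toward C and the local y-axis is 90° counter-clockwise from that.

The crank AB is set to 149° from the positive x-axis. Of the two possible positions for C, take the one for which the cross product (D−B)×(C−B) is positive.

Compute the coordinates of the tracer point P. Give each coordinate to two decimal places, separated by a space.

A=(0,0), D=(12.00,0)
B = A + 2.00·(cos149°, sin149°) = (-1.7143, 1.0301)
|BD| = 13.7530
circle(B,10.00) ∩ circle(D,5.00): a=9.6032, h=2.7891
  candidates: C₊=(8.0708,3.0921) cross=38.359; C₋=(7.6530,-2.4705) cross=-38.359
  mode + wants cross > 0 → take C=(8.0708,3.0921) (cross=38.359)
ex = (C−B)/|BC| = (0.9785,0.2062); ey = (-0.2062,0.9785)
P = B + -0.82·ex + -2.03·ey = (-2.0981,-1.1254)

-2.10 -1.13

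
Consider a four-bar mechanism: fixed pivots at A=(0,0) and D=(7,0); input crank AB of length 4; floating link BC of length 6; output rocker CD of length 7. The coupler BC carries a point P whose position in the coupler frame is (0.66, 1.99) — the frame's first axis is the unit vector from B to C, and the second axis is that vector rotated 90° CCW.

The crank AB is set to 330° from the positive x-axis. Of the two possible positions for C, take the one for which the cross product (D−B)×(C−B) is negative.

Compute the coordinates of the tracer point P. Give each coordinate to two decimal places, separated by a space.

A=(0,0), D=(7.00,0)
B = A + 4.00·(cos330°, sin330°) = (3.4641, -2.0000)
|BD| = 4.0623
circle(B,6.00) ∩ circle(D,7.00): a=0.4311, h=5.9845
  candidates: C₊=(0.8930,3.4212) cross=24.311; C₋=(6.7857,-6.9967) cross=-24.311
  mode - wants cross < 0 → take C=(6.7857,-6.9967) (cross=-24.311)
ex = (C−B)/|BC| = (0.5536,-0.8328); ey = (0.8328,0.5536)
P = B + 0.66·ex + 1.99·ey = (5.4867,-1.4480)

5.49 -1.45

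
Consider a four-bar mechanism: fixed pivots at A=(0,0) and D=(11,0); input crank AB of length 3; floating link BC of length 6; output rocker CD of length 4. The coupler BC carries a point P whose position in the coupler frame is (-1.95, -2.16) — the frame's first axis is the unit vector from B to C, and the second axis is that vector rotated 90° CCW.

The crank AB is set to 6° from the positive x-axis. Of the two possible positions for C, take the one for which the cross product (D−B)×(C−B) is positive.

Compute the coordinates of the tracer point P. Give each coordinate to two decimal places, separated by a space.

A=(0,0), D=(11.00,0)
B = A + 3.00·(cos6°, sin6°) = (2.9836, 0.3136)
|BD| = 8.0226
circle(B,6.00) ∩ circle(D,4.00): a=5.2578, h=2.8907
  candidates: C₊=(8.3503,2.9965) cross=23.190; C₋=(8.1243,-2.7804) cross=-23.190
  mode + wants cross > 0 → take C=(8.3503,2.9965) (cross=23.190)
ex = (C−B)/|BC| = (0.8945,0.4472); ey = (-0.4472,0.8945)
P = B + -1.95·ex + -2.16·ey = (2.2052,-2.4904)

2.21 -2.49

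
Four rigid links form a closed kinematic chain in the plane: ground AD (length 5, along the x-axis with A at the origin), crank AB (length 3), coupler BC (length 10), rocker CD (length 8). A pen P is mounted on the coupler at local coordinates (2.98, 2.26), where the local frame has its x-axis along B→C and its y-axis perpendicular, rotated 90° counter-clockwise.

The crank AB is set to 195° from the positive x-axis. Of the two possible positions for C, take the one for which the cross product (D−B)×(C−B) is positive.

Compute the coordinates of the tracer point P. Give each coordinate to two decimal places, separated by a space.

A=(0,0), D=(5.00,0)
B = A + 3.00·(cos195°, sin195°) = (-2.8978, -0.7765)
|BD| = 7.9359
circle(B,10.00) ∩ circle(D,8.00): a=6.2361, h=7.8173
  candidates: C₊=(2.5436,7.6135) cross=62.037; C₋=(4.0733,-7.9461) cross=-62.037
  mode + wants cross > 0 → take C=(2.5436,7.6135) (cross=62.037)
ex = (C−B)/|BC| = (0.5441,0.8390); ey = (-0.8390,0.5441)
P = B + 2.98·ex + 2.26·ey = (-3.1724,2.9535)

-3.17 2.95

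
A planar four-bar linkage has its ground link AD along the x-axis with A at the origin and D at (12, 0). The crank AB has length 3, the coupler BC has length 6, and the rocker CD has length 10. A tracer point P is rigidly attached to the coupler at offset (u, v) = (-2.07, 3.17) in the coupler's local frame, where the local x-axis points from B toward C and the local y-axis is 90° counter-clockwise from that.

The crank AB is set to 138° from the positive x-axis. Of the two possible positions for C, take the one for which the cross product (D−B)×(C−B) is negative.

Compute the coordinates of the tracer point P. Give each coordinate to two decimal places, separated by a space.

A=(0,0), D=(12.00,0)
B = A + 3.00·(cos138°, sin138°) = (-2.2294, 2.0074)
|BD| = 14.3703
circle(B,6.00) ∩ circle(D,10.00): a=4.9584, h=3.3786
  candidates: C₊=(3.1523,4.6602) cross=48.551; C₋=(2.2084,-2.0307) cross=-48.551
  mode - wants cross < 0 → take C=(2.2084,-2.0307) (cross=-48.551)
ex = (C−B)/|BC| = (0.7396,-0.6730); ey = (0.6730,0.7396)
P = B + -2.07·ex + 3.17·ey = (-1.6270,5.7452)

-1.63 5.75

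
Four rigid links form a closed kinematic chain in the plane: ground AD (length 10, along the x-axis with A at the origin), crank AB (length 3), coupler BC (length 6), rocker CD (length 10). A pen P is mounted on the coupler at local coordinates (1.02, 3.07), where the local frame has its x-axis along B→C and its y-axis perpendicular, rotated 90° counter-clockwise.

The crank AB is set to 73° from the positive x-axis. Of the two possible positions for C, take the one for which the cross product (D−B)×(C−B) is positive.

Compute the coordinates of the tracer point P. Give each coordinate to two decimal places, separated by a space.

A=(0,0), D=(10.00,0)
B = A + 3.00·(cos73°, sin73°) = (0.8771, 2.8689)
|BD| = 9.5634
circle(B,6.00) ∩ circle(D,10.00): a=1.4356, h=5.8257
  candidates: C₊=(3.9942,7.9957) cross=55.714; C₋=(0.4989,-3.1192) cross=-55.714
  mode + wants cross > 0 → take C=(3.9942,7.9957) (cross=55.714)
ex = (C−B)/|BC| = (0.5195,0.8545); ey = (-0.8545,0.5195)
P = B + 1.02·ex + 3.07·ey = (-1.2162,5.3354)

-1.22 5.34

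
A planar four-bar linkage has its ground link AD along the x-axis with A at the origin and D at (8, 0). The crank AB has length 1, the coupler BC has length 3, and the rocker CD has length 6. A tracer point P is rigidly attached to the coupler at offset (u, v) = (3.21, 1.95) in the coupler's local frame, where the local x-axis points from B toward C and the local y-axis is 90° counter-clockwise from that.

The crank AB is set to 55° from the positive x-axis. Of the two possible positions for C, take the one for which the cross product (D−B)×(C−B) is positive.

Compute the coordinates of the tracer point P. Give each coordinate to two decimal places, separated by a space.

1.55 4.45

A=(0,0), D=(8.00,0)
B = A + 1.00·(cos55°, sin55°) = (0.5736, 0.8192)
|BD| = 7.4715
circle(B,3.00) ∩ circle(D,6.00): a=1.9289, h=2.2977
  candidates: C₊=(2.7427,2.8915) cross=17.167; C₋=(2.2389,-1.6762) cross=-17.167
  mode + wants cross > 0 → take C=(2.7427,2.8915) (cross=17.167)
ex = (C−B)/|BC| = (0.7230,0.6908); ey = (-0.6908,0.7230)
P = B + 3.21·ex + 1.95·ey = (1.5475,4.4466)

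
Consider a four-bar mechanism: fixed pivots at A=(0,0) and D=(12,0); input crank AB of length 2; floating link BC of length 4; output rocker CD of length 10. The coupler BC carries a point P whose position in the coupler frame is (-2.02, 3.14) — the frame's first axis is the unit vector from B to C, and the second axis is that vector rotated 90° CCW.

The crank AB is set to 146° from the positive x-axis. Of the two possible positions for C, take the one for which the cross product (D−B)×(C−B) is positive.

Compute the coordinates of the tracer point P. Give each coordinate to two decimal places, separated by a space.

A=(0,0), D=(12.00,0)
B = A + 2.00·(cos146°, sin146°) = (-1.6581, 1.1184)
|BD| = 13.7038
circle(B,4.00) ∩ circle(D,10.00): a=3.7870, h=1.2877
  candidates: C₊=(2.2214,2.0928) cross=17.647; C₋=(2.0112,-0.4741) cross=-17.647
  mode + wants cross > 0 → take C=(2.2214,2.0928) (cross=17.647)
ex = (C−B)/|BC| = (0.9699,0.2436); ey = (-0.2436,0.9699)
P = B + -2.02·ex + 3.14·ey = (-4.3821,3.6717)

-4.38 3.67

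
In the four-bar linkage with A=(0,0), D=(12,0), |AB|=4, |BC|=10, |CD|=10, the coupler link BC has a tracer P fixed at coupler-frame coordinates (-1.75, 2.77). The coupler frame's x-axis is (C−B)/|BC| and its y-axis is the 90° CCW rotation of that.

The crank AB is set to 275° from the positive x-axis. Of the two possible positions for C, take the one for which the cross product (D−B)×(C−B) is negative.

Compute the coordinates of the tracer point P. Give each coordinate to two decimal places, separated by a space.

A=(0,0), D=(12.00,0)
B = A + 4.00·(cos275°, sin275°) = (0.3486, -3.9848)
|BD| = 12.3139
circle(B,10.00) ∩ circle(D,10.00): a=6.1570, h=7.8798
  candidates: C₊=(3.6244,5.4635) cross=97.032; C₋=(8.7242,-9.4482) cross=-97.032
  mode - wants cross < 0 → take C=(8.7242,-9.4482) (cross=-97.032)
ex = (C−B)/|BC| = (0.8376,-0.5463); ey = (0.5463,0.8376)
P = B + -1.75·ex + 2.77·ey = (0.3963,-0.7086)

0.40 -0.71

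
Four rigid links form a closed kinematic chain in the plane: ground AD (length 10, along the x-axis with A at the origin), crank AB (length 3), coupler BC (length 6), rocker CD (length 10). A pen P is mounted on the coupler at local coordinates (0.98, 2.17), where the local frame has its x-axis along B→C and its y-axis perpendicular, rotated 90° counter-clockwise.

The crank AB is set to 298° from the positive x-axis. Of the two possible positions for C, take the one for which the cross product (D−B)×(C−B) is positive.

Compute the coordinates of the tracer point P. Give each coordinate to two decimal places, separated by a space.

A=(0,0), D=(10.00,0)
B = A + 3.00·(cos298°, sin298°) = (1.4084, -2.6488)
|BD| = 8.9906
circle(B,6.00) ∩ circle(D,10.00): a=0.9361, h=5.9265
  candidates: C₊=(0.5568,3.2904) cross=53.283; C₋=(4.0490,-8.0365) cross=-53.283
  mode + wants cross > 0 → take C=(0.5568,3.2904) (cross=53.283)
ex = (C−B)/|BC| = (-0.1419,0.9899); ey = (-0.9899,-0.1419)
P = B + 0.98·ex + 2.17·ey = (-0.8787,-1.9867)

-0.88 -1.99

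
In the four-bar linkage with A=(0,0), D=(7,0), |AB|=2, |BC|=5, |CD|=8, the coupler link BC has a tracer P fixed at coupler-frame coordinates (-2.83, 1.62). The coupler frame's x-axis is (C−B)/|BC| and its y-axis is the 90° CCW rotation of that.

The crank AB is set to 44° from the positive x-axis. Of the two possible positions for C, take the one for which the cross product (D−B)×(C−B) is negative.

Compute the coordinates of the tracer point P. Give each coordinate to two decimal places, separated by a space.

A=(0,0), D=(7.00,0)
B = A + 2.00·(cos44°, sin44°) = (1.4387, 1.3893)
|BD| = 5.7322
circle(B,5.00) ∩ circle(D,8.00): a=-0.5357, h=4.9712
  candidates: C₊=(2.1238,6.3422) cross=28.496; C₋=(-0.2859,-3.3038) cross=-28.496
  mode - wants cross < 0 → take C=(-0.2859,-3.3038) (cross=-28.496)
ex = (C−B)/|BC| = (-0.3449,-0.9386); ey = (0.9386,-0.3449)
P = B + -2.83·ex + 1.62·ey = (3.9354,3.4869)

3.94 3.49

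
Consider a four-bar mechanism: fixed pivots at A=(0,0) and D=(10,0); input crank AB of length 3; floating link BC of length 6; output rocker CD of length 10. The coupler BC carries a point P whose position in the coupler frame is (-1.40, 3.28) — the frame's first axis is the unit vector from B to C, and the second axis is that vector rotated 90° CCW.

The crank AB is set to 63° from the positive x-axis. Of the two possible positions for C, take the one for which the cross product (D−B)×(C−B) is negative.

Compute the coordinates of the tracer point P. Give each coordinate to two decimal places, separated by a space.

4.80 3.62

A=(0,0), D=(10.00,0)
B = A + 3.00·(cos63°, sin63°) = (1.3620, 2.6730)
|BD| = 9.0422
circle(B,6.00) ∩ circle(D,10.00): a=0.9821, h=5.9191
  candidates: C₊=(4.0500,8.0372) cross=53.521; C₋=(0.5504,-3.2718) cross=-53.521
  mode - wants cross < 0 → take C=(0.5504,-3.2718) (cross=-53.521)
ex = (C−B)/|BC| = (-0.1353,-0.9908); ey = (0.9908,-0.1353)
P = B + -1.40·ex + 3.28·ey = (4.8012,3.6165)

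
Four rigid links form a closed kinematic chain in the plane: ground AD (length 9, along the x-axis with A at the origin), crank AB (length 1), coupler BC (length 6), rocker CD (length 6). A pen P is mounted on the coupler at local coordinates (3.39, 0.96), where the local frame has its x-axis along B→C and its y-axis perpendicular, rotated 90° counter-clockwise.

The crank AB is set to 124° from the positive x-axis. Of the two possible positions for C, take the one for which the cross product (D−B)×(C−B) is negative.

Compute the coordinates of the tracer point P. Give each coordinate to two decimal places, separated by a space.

A=(0,0), D=(9.00,0)
B = A + 1.00·(cos124°, sin124°) = (-0.5592, 0.8290)
|BD| = 9.5951
circle(B,6.00) ∩ circle(D,6.00): a=4.7975, h=3.6033
  candidates: C₊=(4.5317,4.0043) cross=34.574; C₋=(3.9091,-3.1753) cross=-34.574
  mode - wants cross < 0 → take C=(3.9091,-3.1753) (cross=-34.574)
ex = (C−B)/|BC| = (0.7447,-0.6674); ey = (0.6674,0.7447)
P = B + 3.39·ex + 0.96·ey = (2.6061,-0.7185)

2.61 -0.72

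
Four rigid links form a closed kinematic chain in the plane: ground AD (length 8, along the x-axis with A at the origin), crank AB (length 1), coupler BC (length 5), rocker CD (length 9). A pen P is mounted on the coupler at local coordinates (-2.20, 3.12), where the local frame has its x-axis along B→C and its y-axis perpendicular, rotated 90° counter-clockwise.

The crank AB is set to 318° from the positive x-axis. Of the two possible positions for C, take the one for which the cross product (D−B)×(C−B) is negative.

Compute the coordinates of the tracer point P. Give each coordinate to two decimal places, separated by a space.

A=(0,0), D=(8.00,0)
B = A + 1.00·(cos318°, sin318°) = (0.7431, -0.6691)
|BD| = 7.2876
circle(B,5.00) ∩ circle(D,9.00): a=-0.1983, h=4.9961
  candidates: C₊=(0.0870,4.2876) cross=36.410; C₋=(1.0044,-5.6623) cross=-36.410
  mode - wants cross < 0 → take C=(1.0044,-5.6623) (cross=-36.410)
ex = (C−B)/|BC| = (0.0523,-0.9986); ey = (0.9986,0.0523)
P = B + -2.20·ex + 3.12·ey = (3.7439,1.6909)

3.74 1.69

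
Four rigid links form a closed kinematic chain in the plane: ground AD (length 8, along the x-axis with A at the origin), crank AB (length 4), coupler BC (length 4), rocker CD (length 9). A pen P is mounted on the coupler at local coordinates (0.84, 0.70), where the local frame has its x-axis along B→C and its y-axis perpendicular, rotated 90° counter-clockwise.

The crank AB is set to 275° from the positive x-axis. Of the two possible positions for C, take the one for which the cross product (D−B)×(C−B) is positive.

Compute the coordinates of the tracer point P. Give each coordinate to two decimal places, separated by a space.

-0.59 -3.43

A=(0,0), D=(8.00,0)
B = A + 4.00·(cos275°, sin275°) = (0.3486, -3.9848)
|BD| = 8.6268
circle(B,4.00) ∩ circle(D,9.00): a=0.5461, h=3.9625
  candidates: C₊=(-0.9974,-0.2180) cross=34.184; C₋=(2.6633,-7.2470) cross=-34.184
  mode + wants cross > 0 → take C=(-0.9974,-0.2180) (cross=34.184)
ex = (C−B)/|BC| = (-0.3365,0.9417); ey = (-0.9417,-0.3365)
P = B + 0.84·ex + 0.70·ey = (-0.5932,-3.4293)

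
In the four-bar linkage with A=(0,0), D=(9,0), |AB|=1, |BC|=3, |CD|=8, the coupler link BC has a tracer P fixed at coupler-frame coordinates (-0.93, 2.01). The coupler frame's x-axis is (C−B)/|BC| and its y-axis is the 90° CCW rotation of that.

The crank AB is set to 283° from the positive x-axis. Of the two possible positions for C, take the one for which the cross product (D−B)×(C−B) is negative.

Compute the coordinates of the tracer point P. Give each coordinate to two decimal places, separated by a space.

A=(0,0), D=(9.00,0)
B = A + 1.00·(cos283°, sin283°) = (0.2250, -0.9744)
|BD| = 8.8290
circle(B,3.00) ∩ circle(D,8.00): a=1.2997, h=2.7038
  candidates: C₊=(1.2184,1.8564) cross=23.872; C₋=(1.8152,-3.5182) cross=-23.872
  mode - wants cross < 0 → take C=(1.8152,-3.5182) (cross=-23.872)
ex = (C−B)/|BC| = (0.5301,-0.8480); ey = (0.8480,0.5301)
P = B + -0.93·ex + 2.01·ey = (1.4364,0.8797)

1.44 0.88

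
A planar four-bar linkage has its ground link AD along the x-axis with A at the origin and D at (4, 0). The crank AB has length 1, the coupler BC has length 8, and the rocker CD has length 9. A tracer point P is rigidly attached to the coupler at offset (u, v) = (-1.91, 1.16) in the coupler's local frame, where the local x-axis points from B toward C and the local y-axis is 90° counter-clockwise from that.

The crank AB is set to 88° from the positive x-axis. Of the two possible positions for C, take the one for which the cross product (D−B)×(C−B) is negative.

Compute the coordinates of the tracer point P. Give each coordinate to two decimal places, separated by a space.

1.63 2.56

A=(0,0), D=(4.00,0)
B = A + 1.00·(cos88°, sin88°) = (0.0349, 0.9994)
|BD| = 4.0891
circle(B,8.00) ∩ circle(D,9.00): a=-0.0341, h=7.9999
  candidates: C₊=(1.9570,8.7651) cross=32.713; C₋=(-1.9534,-6.7496) cross=-32.713
  mode - wants cross < 0 → take C=(-1.9534,-6.7496) (cross=-32.713)
ex = (C−B)/|BC| = (-0.2485,-0.9686); ey = (0.9686,-0.2485)
P = B + -1.91·ex + 1.16·ey = (1.6332,2.5612)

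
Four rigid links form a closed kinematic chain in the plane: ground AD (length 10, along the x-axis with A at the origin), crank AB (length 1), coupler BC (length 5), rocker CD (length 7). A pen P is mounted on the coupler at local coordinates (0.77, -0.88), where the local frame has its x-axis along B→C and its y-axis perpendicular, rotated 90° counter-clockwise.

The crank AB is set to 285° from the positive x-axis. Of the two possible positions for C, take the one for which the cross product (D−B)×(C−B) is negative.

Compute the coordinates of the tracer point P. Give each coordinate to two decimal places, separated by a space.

A=(0,0), D=(10.00,0)
B = A + 1.00·(cos285°, sin285°) = (0.2588, -0.9659)
|BD| = 9.7890
circle(B,5.00) ∩ circle(D,7.00): a=3.6686, h=3.3973
  candidates: C₊=(3.5743,2.7767) cross=33.256; C₋=(4.2447,-3.9846) cross=-33.256
  mode - wants cross < 0 → take C=(4.2447,-3.9846) (cross=-33.256)
ex = (C−B)/|BC| = (0.7972,-0.6037); ey = (0.6037,0.7972)
P = B + 0.77·ex + -0.88·ey = (0.3414,-2.1323)

0.34 -2.13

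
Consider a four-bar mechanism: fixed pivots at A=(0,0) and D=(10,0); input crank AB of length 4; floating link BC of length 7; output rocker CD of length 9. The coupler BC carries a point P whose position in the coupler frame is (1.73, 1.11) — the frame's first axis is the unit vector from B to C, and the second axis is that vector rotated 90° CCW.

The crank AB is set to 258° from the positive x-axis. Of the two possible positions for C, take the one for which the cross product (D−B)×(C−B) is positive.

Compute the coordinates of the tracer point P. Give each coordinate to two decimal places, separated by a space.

-1.33 -1.92

A=(0,0), D=(10.00,0)
B = A + 4.00·(cos258°, sin258°) = (-0.8316, -3.9126)
|BD| = 11.5166
circle(B,7.00) ∩ circle(D,9.00): a=4.3690, h=5.4692
  candidates: C₊=(1.4195,2.7156) cross=62.986; C₋=(5.1356,-7.5721) cross=-62.986
  mode + wants cross > 0 → take C=(1.4195,2.7156) (cross=62.986)
ex = (C−B)/|BC| = (0.3216,0.9469); ey = (-0.9469,0.3216)
P = B + 1.73·ex + 1.11·ey = (-1.3263,-1.9175)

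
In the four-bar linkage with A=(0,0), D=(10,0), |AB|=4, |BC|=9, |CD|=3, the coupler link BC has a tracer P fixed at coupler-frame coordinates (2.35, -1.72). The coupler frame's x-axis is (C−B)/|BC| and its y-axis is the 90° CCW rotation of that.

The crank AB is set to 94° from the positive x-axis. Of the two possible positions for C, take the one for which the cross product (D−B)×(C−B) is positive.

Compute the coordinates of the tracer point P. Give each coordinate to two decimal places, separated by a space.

1.79 1.94

A=(0,0), D=(10.00,0)
B = A + 4.00·(cos94°, sin94°) = (-0.2790, 3.9903)
|BD| = 11.0264
circle(B,9.00) ∩ circle(D,3.00): a=8.7781, h=1.9863
  candidates: C₊=(8.6229,2.6653) cross=21.901; C₋=(7.1853,-1.0380) cross=-21.901
  mode + wants cross > 0 → take C=(8.6229,2.6653) (cross=21.901)
ex = (C−B)/|BC| = (0.9891,-0.1472); ey = (0.1472,0.9891)
P = B + 2.35·ex + -1.72·ey = (1.7921,1.9430)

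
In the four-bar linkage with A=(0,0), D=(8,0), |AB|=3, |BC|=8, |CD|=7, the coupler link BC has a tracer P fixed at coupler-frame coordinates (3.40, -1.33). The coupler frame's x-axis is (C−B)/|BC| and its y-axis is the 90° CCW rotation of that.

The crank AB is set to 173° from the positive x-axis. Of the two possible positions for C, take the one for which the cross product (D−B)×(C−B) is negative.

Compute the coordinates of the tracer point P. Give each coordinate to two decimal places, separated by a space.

-1.31 -2.88

A=(0,0), D=(8.00,0)
B = A + 3.00·(cos173°, sin173°) = (-2.9776, 0.3656)
|BD| = 10.9837
circle(B,8.00) ∩ circle(D,7.00): a=6.1747, h=5.0866
  candidates: C₊=(3.3629,5.2438) cross=55.869; C₋=(3.0243,-4.9237) cross=-55.869
  mode - wants cross < 0 → take C=(3.0243,-4.9237) (cross=-55.869)
ex = (C−B)/|BC| = (0.7502,-0.6612); ey = (0.6612,0.7502)
P = B + 3.40·ex + -1.33·ey = (-1.3062,-2.8802)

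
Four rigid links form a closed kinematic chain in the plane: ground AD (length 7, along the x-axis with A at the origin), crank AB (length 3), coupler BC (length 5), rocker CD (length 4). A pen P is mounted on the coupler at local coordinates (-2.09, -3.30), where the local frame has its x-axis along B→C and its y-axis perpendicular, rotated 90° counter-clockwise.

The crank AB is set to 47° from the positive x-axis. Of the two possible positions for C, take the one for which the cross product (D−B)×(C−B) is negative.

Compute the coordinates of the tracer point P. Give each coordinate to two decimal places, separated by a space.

-1.79 2.95

A=(0,0), D=(7.00,0)
B = A + 3.00·(cos47°, sin47°) = (2.0460, 2.1941)
|BD| = 5.4181
circle(B,5.00) ∩ circle(D,4.00): a=3.5396, h=3.5315
  candidates: C₊=(6.7125,3.9897) cross=19.134; C₋=(3.8523,-2.4682) cross=-19.134
  mode - wants cross < 0 → take C=(3.8523,-2.4682) (cross=-19.134)
ex = (C−B)/|BC| = (0.3613,-0.9325); ey = (0.9325,0.3613)
P = B + -2.09·ex + -3.30·ey = (-1.7862,2.9507)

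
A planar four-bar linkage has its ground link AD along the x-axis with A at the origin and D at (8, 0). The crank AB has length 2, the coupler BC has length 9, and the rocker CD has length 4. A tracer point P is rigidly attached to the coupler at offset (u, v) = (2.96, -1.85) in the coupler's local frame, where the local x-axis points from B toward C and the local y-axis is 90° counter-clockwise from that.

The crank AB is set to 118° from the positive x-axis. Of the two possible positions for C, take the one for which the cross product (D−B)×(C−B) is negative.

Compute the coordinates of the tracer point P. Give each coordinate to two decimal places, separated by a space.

A=(0,0), D=(8.00,0)
B = A + 2.00·(cos118°, sin118°) = (-0.9389, 1.7659)
|BD| = 9.1117
circle(B,9.00) ∩ circle(D,4.00): a=8.1227, h=3.8758
  candidates: C₊=(7.7809,3.9940) cross=35.315; C₋=(6.2786,-3.6106) cross=-35.315
  mode - wants cross < 0 → take C=(6.2786,-3.6106) (cross=-35.315)
ex = (C−B)/|BC| = (0.8019,-0.5974); ey = (0.5974,0.8019)
P = B + 2.96·ex + -1.85·ey = (0.3296,-1.4860)

0.33 -1.49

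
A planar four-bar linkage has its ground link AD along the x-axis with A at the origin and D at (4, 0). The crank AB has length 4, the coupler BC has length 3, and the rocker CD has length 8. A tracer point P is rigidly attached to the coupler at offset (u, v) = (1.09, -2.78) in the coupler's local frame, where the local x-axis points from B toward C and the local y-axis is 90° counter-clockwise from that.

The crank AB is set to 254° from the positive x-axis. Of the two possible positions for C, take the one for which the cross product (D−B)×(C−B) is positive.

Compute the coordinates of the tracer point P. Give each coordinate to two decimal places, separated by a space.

A=(0,0), D=(4.00,0)
B = A + 4.00·(cos254°, sin254°) = (-1.1025, -3.8450)
|BD| = 6.3891
circle(B,3.00) ∩ circle(D,8.00): a=-1.1097, h=2.7872
  candidates: C₊=(-3.6662,-2.2869) cross=17.808; C₋=(-0.3114,-6.7388) cross=-17.808
  mode + wants cross > 0 → take C=(-3.6662,-2.2869) (cross=17.808)
ex = (C−B)/|BC| = (-0.8545,0.5194); ey = (-0.5194,-0.8545)
P = B + 1.09·ex + -2.78·ey = (-0.5901,-0.9033)

-0.59 -0.90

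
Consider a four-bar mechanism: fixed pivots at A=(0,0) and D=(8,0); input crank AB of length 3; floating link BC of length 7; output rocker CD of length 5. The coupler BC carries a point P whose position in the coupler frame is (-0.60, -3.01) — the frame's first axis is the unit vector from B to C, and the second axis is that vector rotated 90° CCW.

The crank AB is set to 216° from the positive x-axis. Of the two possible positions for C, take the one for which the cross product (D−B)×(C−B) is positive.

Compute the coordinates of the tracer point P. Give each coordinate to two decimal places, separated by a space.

-1.29 -4.61

A=(0,0), D=(8.00,0)
B = A + 3.00·(cos216°, sin216°) = (-2.4271, -1.7634)
|BD| = 10.5751
circle(B,7.00) ∩ circle(D,5.00): a=6.4223, h=2.7846
  candidates: C₊=(3.4410,2.0532) cross=29.448; C₋=(4.3697,-3.4381) cross=-29.448
  mode + wants cross > 0 → take C=(3.4410,2.0532) (cross=29.448)
ex = (C−B)/|BC| = (0.8383,0.5452); ey = (-0.5452,0.8383)
P = B + -0.60·ex + -3.01·ey = (-1.2889,-4.6138)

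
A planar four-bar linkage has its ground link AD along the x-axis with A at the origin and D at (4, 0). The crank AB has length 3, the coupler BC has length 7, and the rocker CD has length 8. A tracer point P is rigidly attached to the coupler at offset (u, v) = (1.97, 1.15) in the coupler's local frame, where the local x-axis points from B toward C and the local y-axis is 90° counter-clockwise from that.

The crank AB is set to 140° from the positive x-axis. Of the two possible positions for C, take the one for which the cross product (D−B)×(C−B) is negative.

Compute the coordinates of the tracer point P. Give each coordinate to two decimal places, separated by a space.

A=(0,0), D=(4.00,0)
B = A + 3.00·(cos140°, sin140°) = (-2.2981, 1.9284)
|BD| = 6.5867
circle(B,7.00) ∩ circle(D,8.00): a=2.1547, h=6.6601
  candidates: C₊=(1.7120,7.6658) cross=43.868; C₋=(-2.1877,-5.0708) cross=-43.868
  mode - wants cross < 0 → take C=(-2.1877,-5.0708) (cross=-43.868)
ex = (C−B)/|BC| = (0.0158,-0.9999); ey = (0.9999,0.0158)
P = B + 1.97·ex + 1.15·ey = (-1.1172,-0.0232)

-1.12 -0.02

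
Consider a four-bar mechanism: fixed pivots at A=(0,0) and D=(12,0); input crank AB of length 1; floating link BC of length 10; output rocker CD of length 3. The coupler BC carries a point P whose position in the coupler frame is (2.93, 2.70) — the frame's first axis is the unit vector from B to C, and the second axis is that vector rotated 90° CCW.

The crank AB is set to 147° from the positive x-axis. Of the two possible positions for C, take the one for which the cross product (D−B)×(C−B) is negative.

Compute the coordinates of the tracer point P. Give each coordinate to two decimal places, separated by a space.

2.41 2.86

A=(0,0), D=(12.00,0)
B = A + 1.00·(cos147°, sin147°) = (-0.8387, 0.5446)
|BD| = 12.8502
circle(B,10.00) ∩ circle(D,3.00): a=9.9659, h=0.8251
  candidates: C₊=(9.1532,0.9466) cross=10.602; C₋=(9.0833,-0.7021) cross=-10.602
  mode - wants cross < 0 → take C=(9.0833,-0.7021) (cross=-10.602)
ex = (C−B)/|BC| = (0.9922,-0.1247); ey = (0.1247,0.9922)
P = B + 2.93·ex + 2.70·ey = (2.4051,2.8583)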